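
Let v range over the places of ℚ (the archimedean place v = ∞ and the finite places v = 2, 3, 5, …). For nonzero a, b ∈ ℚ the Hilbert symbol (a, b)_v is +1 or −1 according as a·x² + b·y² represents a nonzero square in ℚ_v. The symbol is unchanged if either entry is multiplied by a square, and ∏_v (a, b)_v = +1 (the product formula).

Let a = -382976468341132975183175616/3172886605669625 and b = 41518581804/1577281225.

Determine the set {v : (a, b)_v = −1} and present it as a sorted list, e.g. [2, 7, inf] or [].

(a, b) ≡ (-1058015, 19) mod (ℚ^×)²; places V = {2, 3, 5, 7, 13, 19, 29, 31, 37, 43, 47, 53, ∞}.
(a,b)_∞: sgn(-1058015)=−, sgn(19)=+, so +1.
(a,b)_2: α=6, β=2; u≡1, v≡3 (mod 8); ε(u)ε(v)=0·1, αω(v)=6·1, βω(u)=2·0; sum ≡ 0  ⇒  +1.
(a,b)_37: α=-1, u≡15; β=0, v≡22 (mod 37); (15|37)=-1, (22|37)=-1; sign (−1)^0·-1^0·-1^-1 = -1.
(a,b)_47: α=0, u≡4; β=-2, v≡44 (mod 47); (4|47)=+1, (44|47)=-1; sign (−1)^0·+1^-2·-1^0 = +1.
(a,b)_5: α=-3, u≡2; β=-2, v≡1 (mod 5); (2|5)=-1, (1|5)=+1; sign (−1)^0·-1^-2·+1^-3 = +1.
(a,b)_43: α=1, u≡27; β=0, v≡7 (mod 43); (27|43)=-1, (7|43)=-1; sign (−1)^0·-1^0·-1^1 = -1.
(a,b)_7: α=7, u≡3; β=4, v≡3 (mod 7); (3|7)=-1, (3|7)=-1; sign (−1)^0·-1^4·-1^7 = -1.
(a,b)_53: α=4, u≡9; β=2, v≡39 (mod 53); (9|53)=+1, (39|53)=-1; sign (−1)^0·+1^2·-1^4 = +1.
(a,b)_31: α=2, u≡27; β=0, v≡28 (mod 31); (27|31)=-1, (28|31)=+1; sign (−1)^0·-1^0·+1^2 = +1.
(a,b)_3: α=2, u≡1; β=4, v≡1 (mod 3); (1|3)=+1, (1|3)=+1; sign (−1)^0·+1^4·+1^2 = +1.
(a,b)_29: α=-2, u≡17; β=0, v≡14 (mod 29); (17|29)=-1, (14|29)=-1; sign (−1)^0·-1^0·-1^-2 = +1.
(a,b)_19: α=5, u≡7; β=1, v≡6 (mod 19); (7|19)=+1, (6|19)=+1; sign (−1)^1·+1^1·+1^5 = -1.
(a,b)_13: α=-8, u≡3; β=-4, v≡11 (mod 13); (3|13)=+1, (11|13)=-1; sign (−1)^0·+1^-4·-1^-8 = +1.
|Ram(-1058015, 19)| = 4, even; anisotropic at {7, 19, 37, 43}.

[7, 19, 37, 43]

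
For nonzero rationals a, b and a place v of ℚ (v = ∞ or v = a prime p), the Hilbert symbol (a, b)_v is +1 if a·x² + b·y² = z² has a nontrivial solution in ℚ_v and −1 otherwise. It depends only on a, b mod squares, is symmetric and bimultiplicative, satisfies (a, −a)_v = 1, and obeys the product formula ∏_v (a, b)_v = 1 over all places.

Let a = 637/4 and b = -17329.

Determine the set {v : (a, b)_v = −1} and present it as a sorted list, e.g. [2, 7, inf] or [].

(a, b) ≡ (13, -17329) mod (ℚ^×)²; places V = {2, 7, 13, 31, 43, ∞}.
(a,b)_7: α=2, u≡5; β=0, v≡3 (mod 7); (5|7)=-1, (3|7)=-1; sign (−1)^0·-1^0·-1^2 = +1.
(a,b)_∞: sgn(13)=+, sgn(-17329)=−, so +1.
(a,b)_31: α=0, u≡12; β=1, v≡30 (mod 31); (12|31)=-1, (30|31)=-1; sign (−1)^0·-1^1·-1^0 = -1.
(a,b)_13: α=1, u≡9; β=1, v≡6 (mod 13); (9|13)=+1, (6|13)=-1; sign (−1)^0·+1^1·-1^1 = -1.
(a,b)_2: α=-2, β=0; u≡5, v≡7 (mod 8); ε(u)ε(v)=0·1, αω(v)=-2·0, βω(u)=0·1; sum ≡ 0  ⇒  +1.
(a,b)_43: α=0, u≡41; β=1, v≡27 (mod 43); (41|43)=+1, (27|43)=-1; sign (−1)^0·+1^1·-1^0 = +1.
|Ram(13, -17329)| = 2, even; anisotropic at {13, 31}.

[13, 31]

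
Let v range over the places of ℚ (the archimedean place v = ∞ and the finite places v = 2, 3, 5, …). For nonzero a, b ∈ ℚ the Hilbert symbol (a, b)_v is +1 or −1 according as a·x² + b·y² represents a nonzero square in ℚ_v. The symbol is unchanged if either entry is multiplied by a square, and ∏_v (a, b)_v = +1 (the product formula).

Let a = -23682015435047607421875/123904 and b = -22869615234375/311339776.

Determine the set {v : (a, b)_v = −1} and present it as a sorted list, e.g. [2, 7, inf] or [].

(a, b) ≡ (-595, -146965) mod (ℚ^×)²; places V = {2, 3, 5, 7, 11, 13, 17, 19, 23, 29, ∞}.
(a,b)_13: α=2, u≡12; β=1, v≡5 (mod 13); (12|13)=+1, (5|13)=-1; sign (−1)^0·+1^1·-1^2 = +1.
(a,b)_17: α=3, u≡15; β=1, v≡15 (mod 17); (15|17)=+1, (15|17)=+1; sign (−1)^0·+1^1·+1^3 = +1.
(a,b)_7: α=3, u≡5; β=1, v≡6 (mod 7); (5|7)=-1, (6|7)=-1; sign (−1)^1·-1^1·-1^3 = -1.
(a,b)_∞: sgn(-595)=−, sgn(-146965)=−, so -1.
(a,b)_19: α=0, u≡8; β=-1, v≡1 (mod 19); (8|19)=-1, (1|19)=+1; sign (−1)^0·-1^-1·+1^0 = -1.
(a,b)_3: α=4, u≡2; β=2, v≡2 (mod 3); (2|3)=-1, (2|3)=-1; sign (−1)^0·-1^2·-1^4 = +1.
(a,b)_2: α=-10, β=-8; u≡5, v≡3 (mod 8); ε(u)ε(v)=0·1, αω(v)=-10·1, βω(u)=-8·1; sum ≡ 0  ⇒  +1.
(a,b)_23: α=0, u≡3; β=-2, v≡21 (mod 23); (3|23)=+1, (21|23)=-1; sign (−1)^0·+1^-2·-1^0 = +1.
(a,b)_11: α=-2, u≡8; β=-2, v≡7 (mod 11); (8|11)=-1, (7|11)=-1; sign (−1)^0·-1^-2·-1^-2 = +1.
(a,b)_5: α=13, u≡1; β=9, v≡2 (mod 5); (1|5)=+1, (2|5)=-1; sign (−1)^0·+1^9·-1^13 = -1.
(a,b)_29: α=2, u≡8; β=2, v≡22 (mod 29); (8|29)=-1, (22|29)=+1; sign (−1)^0·-1^2·+1^2 = +1.
(-595, -146965 / ℚ) ramifies at {5, 7, 19, ∞}: a division algebra.

[5, 7, 19, inf]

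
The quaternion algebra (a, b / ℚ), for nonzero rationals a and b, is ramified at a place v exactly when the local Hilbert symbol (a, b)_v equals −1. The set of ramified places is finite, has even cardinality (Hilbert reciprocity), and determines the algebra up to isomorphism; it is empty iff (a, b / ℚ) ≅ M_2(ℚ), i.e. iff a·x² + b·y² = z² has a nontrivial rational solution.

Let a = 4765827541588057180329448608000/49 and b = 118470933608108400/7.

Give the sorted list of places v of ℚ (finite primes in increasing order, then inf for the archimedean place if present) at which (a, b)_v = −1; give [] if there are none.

(a, b) ≡ (2945, 45353) mod (ℚ^×)²; places V = {2, 3, 5, 7, 11, 19, 31, ∞}.
(a,b)_31: α=5, u≡1; β=3, v≡23 (mod 31); (1|31)=+1, (23|31)=-1; sign (−1)^1·+1^3·-1^5 = +1.
(a,b)_∞: sgn(2945)=+, sgn(45353)=+, so +1.
(a,b)_2: α=8, β=4; u≡1, v≡1 (mod 8); ε(u)ε(v)=0·0, αω(v)=8·0, βω(u)=4·0; sum ≡ 0  ⇒  +1.
(a,b)_11: α=10, u≡8; β=5, v≡3 (mod 11); (8|11)=-1, (3|11)=+1; sign (−1)^0·-1^5·+1^10 = -1.
(a,b)_3: α=4, u≡2; β=2, v≡2 (mod 3); (2|3)=-1, (2|3)=-1; sign (−1)^0·-1^2·-1^4 = +1.
(a,b)_19: α=5, u≡8; β=3, v≡10 (mod 19); (8|19)=-1, (10|19)=-1; sign (−1)^1·-1^3·-1^5 = -1.
(a,b)_7: α=-2, u≡6; β=-1, v≡4 (mod 7); (6|7)=-1, (4|7)=+1; sign (−1)^0·-1^-1·+1^-2 = -1.
(a,b)_5: α=3, u≡1; β=2, v≡3 (mod 5); (1|5)=+1, (3|5)=-1; sign (−1)^0·+1^2·-1^3 = -1.
|Ram(2945, 45353)| = 4, even; anisotropic at {5, 7, 11, 19}.

[5, 7, 11, 19]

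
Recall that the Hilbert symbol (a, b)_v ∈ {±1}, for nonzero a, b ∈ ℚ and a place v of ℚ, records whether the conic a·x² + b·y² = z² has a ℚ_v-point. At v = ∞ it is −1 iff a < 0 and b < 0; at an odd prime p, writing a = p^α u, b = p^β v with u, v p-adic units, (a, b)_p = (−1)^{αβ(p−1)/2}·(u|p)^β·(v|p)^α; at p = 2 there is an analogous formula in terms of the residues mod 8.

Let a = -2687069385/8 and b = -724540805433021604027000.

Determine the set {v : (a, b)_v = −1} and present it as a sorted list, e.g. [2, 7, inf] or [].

[7, 11, 13, 17, 29, inf]

(a, b) ≡ (-4934930, -41470) mod (ℚ^×)²; places V = {2, 3, 5, 7, 11, 13, 17, 29, ∞}.
(a,b)_2: α=-3, β=3; u≡7, v≡1 (mod 8); ε(u)ε(v)=1·0, αω(v)=-3·0, βω(u)=3·0; sum ≡ 0  ⇒  +1.
(a,b)_11: α=3, u≡9; β=7, v≡1 (mod 11); (9|11)=+1, (1|11)=+1; sign (−1)^1·+1^7·+1^3 = -1.
(a,b)_13: α=1, u≡10; β=3, v≡2 (mod 13); (10|13)=+1, (2|13)=-1; sign (−1)^0·+1^3·-1^1 = -1.
(a,b)_∞: sgn(-4934930)=−, sgn(-41470)=−, so -1.
(a,b)_5: α=1, u≡1; β=3, v≡4 (mod 5); (1|5)=+1, (4|5)=+1; sign (−1)^0·+1^3·+1^1 = +1.
(a,b)_3: α=2, u≡1; β=0, v≡2 (mod 3); (1|3)=+1, (2|3)=-1; sign (−1)^0·+1^0·-1^2 = +1.
(a,b)_7: α=1, u≡2; β=4, v≡6 (mod 7); (2|7)=+1, (6|7)=-1; sign (−1)^0·+1^4·-1^1 = -1.
(a,b)_29: α=1, u≡2; β=3, v≡9 (mod 29); (2|29)=-1, (9|29)=+1; sign (−1)^0·-1^3·+1^1 = -1.
(a,b)_17: α=1, u≡15; β=2, v≡3 (mod 17); (15|17)=+1, (3|17)=-1; sign (−1)^0·+1^2·-1^1 = -1.
|Ram(-4934930, -41470)| = 6, even; anisotropic at {7, 11, 13, 17, 29, ∞}.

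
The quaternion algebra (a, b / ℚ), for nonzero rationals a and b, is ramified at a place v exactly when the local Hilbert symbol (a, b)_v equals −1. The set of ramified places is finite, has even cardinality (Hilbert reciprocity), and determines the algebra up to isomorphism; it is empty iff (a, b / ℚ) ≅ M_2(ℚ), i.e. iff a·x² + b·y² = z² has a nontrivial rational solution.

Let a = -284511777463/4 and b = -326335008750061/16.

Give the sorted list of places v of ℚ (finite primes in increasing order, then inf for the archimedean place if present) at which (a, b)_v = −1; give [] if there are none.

[19, inf]

(a, b) ≡ (-392863, -468901) mod (ℚ^×)²; places V = {2, 19, 23, 29, 31, 37, ∞}.
(a,b)_31: α=1, u≡15; β=2, v≡7 (mod 31); (15|31)=-1, (7|31)=+1; sign (−1)^0·-1^2·+1^1 = +1.
(a,b)_37: α=2, u≡36; β=3, v≡20 (mod 37); (36|37)=+1, (20|37)=-1; sign (−1)^0·+1^3·-1^2 = +1.
(a,b)_19: α=1, u≡18; β=1, v≡3 (mod 19); (18|19)=-1, (3|19)=-1; sign (−1)^1·-1^1·-1^1 = -1.
(a,b)_2: α=-2, β=-4; u≡1, v≡3 (mod 8); ε(u)ε(v)=0·1, αω(v)=-2·1, βω(u)=-4·0; sum ≡ 0  ⇒  +1.
(a,b)_23: α=3, u≡1; β=3, v≡5 (mod 23); (1|23)=+1, (5|23)=-1; sign (−1)^1·+1^3·-1^3 = +1.
(a,b)_29: α=1, u≡16; β=1, v≡6 (mod 29); (16|29)=+1, (6|29)=+1; sign (−1)^0·+1^1·+1^1 = +1.
(a,b)_∞: sgn(-392863)=−, sgn(-468901)=−, so -1.
Ram(-392863, -468901) = {19, ∞}; no ℚ_19-point on the conic.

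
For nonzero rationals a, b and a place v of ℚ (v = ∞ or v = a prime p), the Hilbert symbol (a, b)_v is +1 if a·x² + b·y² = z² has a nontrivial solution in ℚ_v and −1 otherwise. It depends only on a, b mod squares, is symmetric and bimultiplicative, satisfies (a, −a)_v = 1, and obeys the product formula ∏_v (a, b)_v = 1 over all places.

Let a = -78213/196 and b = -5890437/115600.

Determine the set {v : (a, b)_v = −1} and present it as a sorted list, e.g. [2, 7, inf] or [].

[2, 3, 37, inf]

Mod squares: a ≡ -93, b ≡ -37. Check v ∈ {∞, 2, 3, 5, 7, 17, 19, 29, 31, 37}.
v=5: a=5^0·(≡2), b=5^-2·(≡2) mod 5; (2|5)=-1, (2|5)=-1; (−1)^{0·-2·2}·(-1)^-2·(-1)^0 = +1.
v=7: a=7^-2·(≡3), b=7^2·(≡6) mod 7; (3|7)=-1, (6|7)=-1; (−1)^{-2·2·3}·(-1)^2·(-1)^-2 = +1.
v=37: a=37^0·(≡24), b=37^1·(≡7) mod 37; (24|37)=-1, (7|37)=+1; (−1)^{0·1·18}·(-1)^1·(+1)^0 = -1.
v=31: a=31^1·(≡5), b=31^0·(≡28) mod 31; (5|31)=+1, (28|31)=+1; (−1)^{1·0·15}·(+1)^0·(+1)^1 = +1.
v=17: a=17^0·(≡8), b=17^-2·(≡7) mod 17; (8|17)=+1, (7|17)=-1; (−1)^{0·-2·8}·(+1)^-2·(-1)^0 = +1.
v=29: a=29^2·(≡5), b=29^0·(≡12) mod 29; (5|29)=+1, (12|29)=-1; (−1)^{2·0·14}·(+1)^0·(-1)^2 = +1.
v=3: a=3^1·(≡2), b=3^2·(≡2) mod 3; (2|3)=-1, (2|3)=-1; (−1)^{1·2·1}·(-1)^2·(-1)^1 = -1.
v=2: v_2(a)=-2, v_2(b)=-4; units ≡ 3, 3 (mod 8); ε·ε+αω+βω = 1·1+-2·1+-4·1 ≡ 1  ⇒  (a,b)_2 = -1.
v=19: a=19^0·(≡8), b=19^2·(≡1) mod 19; (8|19)=-1, (1|19)=+1; (−1)^{0·2·9}·(-1)^2·(+1)^0 = +1.
v=∞: -93 < 0 and -37 < 0  ⇒  (a,b)_∞ = -1.
(-93, -37 / ℚ) ramifies at {2, 3, 37, ∞}: a division algebra.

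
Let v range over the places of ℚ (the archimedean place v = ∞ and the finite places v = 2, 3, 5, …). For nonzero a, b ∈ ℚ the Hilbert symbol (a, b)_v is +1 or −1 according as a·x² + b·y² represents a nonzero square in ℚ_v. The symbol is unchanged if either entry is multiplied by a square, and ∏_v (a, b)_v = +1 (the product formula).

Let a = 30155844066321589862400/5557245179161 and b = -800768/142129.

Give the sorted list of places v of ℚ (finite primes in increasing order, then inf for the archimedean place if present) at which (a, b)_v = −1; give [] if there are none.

(a, b) ≡ (10626, -782) mod (ℚ^×)²; places V = {2, 3, 5, 7, 11, 13, 17, 23, 29, 37, ∞}.
(a,b)_29: α=-2, u≡19; β=-2, v≡4 (mod 29); (19|29)=-1, (4|29)=+1; sign (−1)^0·-1^-2·+1^-2 = +1.
(a,b)_37: α=-2, u≡11; β=0, v≡5 (mod 37); (11|37)=+1, (5|37)=-1; sign (−1)^0·+1^0·-1^-2 = +1.
(a,b)_17: α=4, u≡9; β=1, v≡6 (mod 17); (9|17)=+1, (6|17)=-1; sign (−1)^0·+1^1·-1^4 = +1.
(a,b)_23: α=3, u≡9; β=1, v≡12 (mod 23); (9|23)=+1, (12|23)=+1; sign (−1)^1·+1^1·+1^3 = -1.
(a,b)_11: α=3, u≡9; β=0, v≡6 (mod 11); (9|11)=+1, (6|11)=-1; sign (−1)^0·+1^0·-1^3 = -1.
(a,b)_5: α=2, u≡1; β=0, v≡3 (mod 5); (1|5)=+1, (3|5)=-1; sign (−1)^0·+1^0·-1^2 = +1.
(a,b)_3: α=5, u≡2; β=0, v≡1 (mod 3); (2|3)=-1, (1|3)=+1; sign (−1)^0·-1^0·+1^5 = +1.
(a,b)_13: α=-6, u≡5; β=-2, v≡5 (mod 13); (5|13)=-1, (5|13)=-1; sign (−1)^0·-1^-2·-1^-6 = +1.
(a,b)_∞: sgn(10626)=+, sgn(-782)=−, so +1.
(a,b)_2: α=19, β=11; u≡1, v≡1 (mod 8); ε(u)ε(v)=0·0, αω(v)=19·0, βω(u)=11·0; sum ≡ 0  ⇒  +1.
(a,b)_7: α=1, u≡5; β=0, v≡4 (mod 7); (5|7)=-1, (4|7)=+1; sign (−1)^0·-1^0·+1^1 = +1.
(10626, -782 / ℚ) ramifies at {11, 23}: a division algebra.

[11, 23]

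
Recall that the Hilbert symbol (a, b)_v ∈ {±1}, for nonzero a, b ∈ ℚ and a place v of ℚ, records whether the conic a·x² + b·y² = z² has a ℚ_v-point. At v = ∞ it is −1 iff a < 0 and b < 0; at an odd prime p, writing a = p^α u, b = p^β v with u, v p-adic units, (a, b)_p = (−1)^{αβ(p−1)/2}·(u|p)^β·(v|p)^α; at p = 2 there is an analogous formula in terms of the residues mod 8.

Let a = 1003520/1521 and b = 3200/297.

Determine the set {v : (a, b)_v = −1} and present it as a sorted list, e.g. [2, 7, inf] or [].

(a, b) ≡ (5, 66) mod (ℚ^×)²; places V = {2, 3, 5, 7, 11, 13, ∞}.
(a,b)_13: α=-2, u≡7; β=0, v≡12 (mod 13); (7|13)=-1, (12|13)=+1; sign (−1)^0·-1^0·+1^-2 = +1.
(a,b)_3: α=-2, u≡2; β=-3, v≡1 (mod 3); (2|3)=-1, (1|3)=+1; sign (−1)^0·-1^-3·+1^-2 = -1.
(a,b)_∞: sgn(5)=+, sgn(66)=+, so +1.
(a,b)_5: α=1, u≡4; β=2, v≡4 (mod 5); (4|5)=+1, (4|5)=+1; sign (−1)^0·+1^2·+1^1 = +1.
(a,b)_2: α=12, β=7; u≡5, v≡1 (mod 8); ε(u)ε(v)=0·0, αω(v)=12·0, βω(u)=7·1; sum ≡ 1  ⇒  -1.
(a,b)_7: α=2, u≡6; β=0, v≡5 (mod 7); (6|7)=-1, (5|7)=-1; sign (−1)^0·-1^0·-1^2 = +1.
(a,b)_11: α=0, u≡4; β=-1, v≡2 (mod 11); (4|11)=+1, (2|11)=-1; sign (−1)^0·+1^-1·-1^0 = +1.
Ram(5, 66) = {2, 3}; no ℚ_2-point on the conic.

[2, 3]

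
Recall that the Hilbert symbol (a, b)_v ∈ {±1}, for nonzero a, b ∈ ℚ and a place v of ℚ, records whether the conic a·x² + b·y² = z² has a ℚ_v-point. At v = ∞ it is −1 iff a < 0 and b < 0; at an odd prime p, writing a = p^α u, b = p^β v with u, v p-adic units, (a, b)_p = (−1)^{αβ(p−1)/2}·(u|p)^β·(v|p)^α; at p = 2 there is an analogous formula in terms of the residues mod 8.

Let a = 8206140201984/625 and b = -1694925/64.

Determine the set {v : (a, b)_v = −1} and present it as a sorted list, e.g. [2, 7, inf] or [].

Mod squares: a ≡ 1271, b ≡ -93. Check v ∈ {∞, 2, 3, 5, 31, 41}.
v=41: a=41^1·(≡18), b=41^0·(≡6) mod 41; (18|41)=+1, (6|41)=-1; (−1)^{1·0·20}·(+1)^0·(-1)^1 = -1.
v=2: v_2(a)=10, v_2(b)=-6; units ≡ 7, 3 (mod 8); ε·ε+αω+βω = 1·1+10·1+-6·0 ≡ 1  ⇒  (a,b)_2 = -1.
v=∞: 1271 > 0 and -93 < 0  ⇒  (a,b)_∞ = +1.
v=31: a=31^3·(≡9), b=31^1·(≡20) mod 31; (9|31)=+1, (20|31)=+1; (−1)^{3·1·15}·(+1)^1·(+1)^3 = -1.
v=3: a=3^8·(≡2), b=3^7·(≡2) mod 3; (2|3)=-1, (2|3)=-1; (−1)^{8·7·1}·(-1)^7·(-1)^8 = -1.
v=5: a=5^-4·(≡4), b=5^2·(≡2) mod 5; (4|5)=+1, (2|5)=-1; (−1)^{-4·2·2}·(+1)^2·(-1)^-4 = +1.
|Ram(1271, -93)| = 4, even; anisotropic at {2, 3, 31, 41}.

[2, 3, 31, 41]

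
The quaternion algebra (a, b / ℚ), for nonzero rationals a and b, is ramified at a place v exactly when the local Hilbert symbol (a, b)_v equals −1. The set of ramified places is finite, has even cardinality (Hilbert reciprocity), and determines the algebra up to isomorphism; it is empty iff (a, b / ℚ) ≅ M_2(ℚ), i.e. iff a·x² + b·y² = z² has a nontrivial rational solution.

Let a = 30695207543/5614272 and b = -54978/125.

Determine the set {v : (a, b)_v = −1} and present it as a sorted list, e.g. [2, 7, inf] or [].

Mod squares: a ≡ 429, b ≡ -5610. Check v ∈ {∞, 2, 3, 5, 7, 11, 13, 17, 19, 23}.
v=5: a=5^0·(≡4), b=5^-3·(≡2) mod 5; (4|5)=+1, (2|5)=-1; (−1)^{0·-3·2}·(+1)^-3·(-1)^0 = +1.
v=∞: 429 > 0 and -5610 < 0  ⇒  (a,b)_∞ = +1.
v=3: a=3^-5·(≡2), b=3^1·(≡2) mod 3; (2|3)=-1, (2|3)=-1; (−1)^{-5·1·1}·(-1)^1·(-1)^-5 = -1.
v=11: a=11^1·(≡6), b=11^1·(≡10) mod 11; (6|11)=-1, (10|11)=-1; (−1)^{1·1·5}·(-1)^1·(-1)^1 = -1.
v=2: v_2(a)=-6, v_2(b)=1; units ≡ 5, 3 (mod 8); ε·ε+αω+βω = 0·1+-6·1+1·1 ≡ 1  ⇒  (a,b)_2 = -1.
v=17: a=17^0·(≡16), b=17^1·(≡5) mod 17; (16|17)=+1, (5|17)=-1; (−1)^{0·1·8}·(+1)^1·(-1)^0 = +1.
v=7: a=7^4·(≡2), b=7^2·(≡2) mod 7; (2|7)=+1, (2|7)=+1; (−1)^{4·2·3}·(+1)^2·(+1)^4 = +1.
v=23: a=23^2·(≡20), b=23^0·(≡13) mod 23; (20|23)=-1, (13|23)=+1; (−1)^{2·0·11}·(-1)^0·(+1)^2 = +1.
v=19: a=19^-2·(≡4), b=19^0·(≡18) mod 19; (4|19)=+1, (18|19)=-1; (−1)^{-2·0·9}·(+1)^0·(-1)^-2 = +1.
v=13: a=13^3·(≡7), b=13^0·(≡8) mod 13; (7|13)=-1, (8|13)=-1; (−1)^{3·0·6}·(-1)^0·(-1)^3 = -1.
Ram(429, -5610) = {2, 3, 11, 13}; no ℚ_2-point on the conic.

[2, 3, 11, 13]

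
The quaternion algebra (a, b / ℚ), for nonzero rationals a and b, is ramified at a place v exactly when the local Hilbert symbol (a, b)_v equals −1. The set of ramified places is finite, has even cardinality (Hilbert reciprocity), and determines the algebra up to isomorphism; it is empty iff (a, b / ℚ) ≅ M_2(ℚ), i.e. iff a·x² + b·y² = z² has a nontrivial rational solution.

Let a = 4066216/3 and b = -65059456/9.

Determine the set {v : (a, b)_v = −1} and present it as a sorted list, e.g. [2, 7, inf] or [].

[3, 41]

Mod squares: a ≡ 62238, b ≡ -20746. Check v ∈ {∞, 2, 3, 7, 11, 23, 41}.
v=7: a=7^2·(≡2), b=7^2·(≡1) mod 7; (2|7)=+1, (1|7)=+1; (−1)^{2·2·3}·(+1)^2·(+1)^2 = +1.
v=2: v_2(a)=3, v_2(b)=7; units ≡ 7, 3 (mod 8); ε·ε+αω+βω = 1·1+3·1+7·0 ≡ 0  ⇒  (a,b)_2 = +1.
v=23: a=23^1·(≡20), b=23^1·(≡16) mod 23; (20|23)=-1, (16|23)=+1; (−1)^{1·1·11}·(-1)^1·(+1)^1 = +1.
v=3: a=3^-1·(≡1), b=3^-2·(≡2) mod 3; (1|3)=+1, (2|3)=-1; (−1)^{-1·-2·1}·(+1)^-2·(-1)^-1 = -1.
v=∞: 62238 > 0 and -20746 < 0  ⇒  (a,b)_∞ = +1.
v=41: a=41^1·(≡40), b=41^1·(≡19) mod 41; (40|41)=+1, (19|41)=-1; (−1)^{1·1·20}·(+1)^1·(-1)^1 = -1.
v=11: a=11^1·(≡4), b=11^1·(≡8) mod 11; (4|11)=+1, (8|11)=-1; (−1)^{1·1·5}·(+1)^1·(-1)^1 = +1.
Ram(62238, -20746) = {3, 41}; no ℚ_3-point on the conic.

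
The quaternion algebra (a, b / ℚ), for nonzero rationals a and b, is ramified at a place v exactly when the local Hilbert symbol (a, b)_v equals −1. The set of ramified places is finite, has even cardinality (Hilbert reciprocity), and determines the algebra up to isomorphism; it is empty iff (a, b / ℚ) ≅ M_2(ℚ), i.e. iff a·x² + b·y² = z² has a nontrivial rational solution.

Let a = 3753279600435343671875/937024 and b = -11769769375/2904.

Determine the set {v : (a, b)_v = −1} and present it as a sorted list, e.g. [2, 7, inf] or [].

[3, 17]

Mod squares: a ≡ 3995, b ≡ -2305914. Check v ∈ {∞, 2, 3, 5, 7, 11, 13, 17, 37, 47}.
v=37: a=37^2·(≡16), b=37^1·(≡35) mod 37; (16|37)=+1, (35|37)=-1; (−1)^{2·1·18}·(+1)^1·(-1)^2 = +1.
v=5: a=5^7·(≡1), b=5^4·(≡1) mod 5; (1|5)=+1, (1|5)=+1; (−1)^{7·4·2}·(+1)^4·(+1)^7 = +1.
v=2: v_2(a)=-6, v_2(b)=-3; units ≡ 3, 3 (mod 8); ε·ε+αω+βω = 1·1+-6·1+-3·1 ≡ 0  ⇒  (a,b)_2 = +1.
v=47: a=47^3·(≡5), b=47^1·(≡16) mod 47; (5|47)=-1, (16|47)=+1; (−1)^{3·1·23}·(-1)^1·(+1)^3 = +1.
v=∞: 3995 > 0 and -2305914 < 0  ⇒  (a,b)_∞ = +1.
v=7: a=7^6·(≡6), b=7^2·(≡3) mod 7; (6|7)=-1, (3|7)=-1; (−1)^{6·2·3}·(-1)^2·(-1)^6 = +1.
v=3: a=3^0·(≡2), b=3^-1·(≡1) mod 3; (2|3)=-1, (1|3)=+1; (−1)^{0·-1·1}·(-1)^-1·(+1)^0 = -1.
v=13: a=13^2·(≡1), b=13^1·(≡11) mod 13; (1|13)=+1, (11|13)=-1; (−1)^{2·1·6}·(+1)^1·(-1)^2 = +1.
v=17: a=17^1·(≡7), b=17^1·(≡9) mod 17; (7|17)=-1, (9|17)=+1; (−1)^{1·1·8}·(-1)^1·(+1)^1 = -1.
v=11: a=11^-4·(≡8), b=11^-2·(≡5) mod 11; (8|11)=-1, (5|11)=+1; (−1)^{-4·-2·5}·(-1)^-2·(+1)^-4 = +1.
|Ram(3995, -2305914)| = 2, even; anisotropic at {3, 17}.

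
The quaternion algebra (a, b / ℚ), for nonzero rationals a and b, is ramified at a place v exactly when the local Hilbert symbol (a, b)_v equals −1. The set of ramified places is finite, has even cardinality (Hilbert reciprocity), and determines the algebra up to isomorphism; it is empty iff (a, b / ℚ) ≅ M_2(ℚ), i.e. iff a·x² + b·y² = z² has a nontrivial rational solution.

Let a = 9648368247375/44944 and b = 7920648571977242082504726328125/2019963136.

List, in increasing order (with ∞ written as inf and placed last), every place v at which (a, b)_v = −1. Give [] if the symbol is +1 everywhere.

(a, b) ≡ (53295, 85085) mod (ℚ^×)²; places V = {2, 3, 5, 7, 11, 13, 17, 19, 23, 53, ∞}.
(a,b)_5: α=3, u≡1; β=7, v≡2 (mod 5); (1|5)=+1, (2|5)=-1; sign (−1)^0·+1^7·-1^3 = -1.
(a,b)_2: α=-4, β=-8; u≡7, v≡5 (mod 8); ε(u)ε(v)=1·0, αω(v)=-4·1, βω(u)=-8·0; sum ≡ 0  ⇒  +1.
(a,b)_∞: sgn(53295)=+, sgn(85085)=+, so +1.
(a,b)_19: α=1, u≡12; β=2, v≡14 (mod 19); (12|19)=-1, (14|19)=-1; sign (−1)^0·-1^2·-1^1 = -1.
(a,b)_3: α=5, u≡2; β=10, v≡2 (mod 3); (2|3)=-1, (2|3)=-1; sign (−1)^0·-1^10·-1^5 = -1.
(a,b)_53: α=-2, u≡19; β=-4, v≡12 (mod 53); (19|53)=-1, (12|53)=-1; sign (−1)^0·-1^-4·-1^-2 = +1.
(a,b)_7: α=0, u≡1; β=1, v≡3 (mod 7); (1|7)=+1, (3|7)=-1; sign (−1)^0·+1^1·-1^0 = +1.
(a,b)_23: α=2, u≡16; β=4, v≡1 (mod 23); (16|23)=+1, (1|23)=+1; sign (−1)^0·+1^4·+1^2 = +1.
(a,b)_11: α=1, u≡1; β=3, v≡2 (mod 11); (1|11)=+1, (2|11)=-1; sign (−1)^1·+1^3·-1^1 = +1.
(a,b)_13: α=2, u≡6; β=5, v≡8 (mod 13); (6|13)=-1, (8|13)=-1; sign (−1)^0·-1^5·-1^2 = -1.
(a,b)_17: α=1, u≡7; β=3, v≡3 (mod 17); (7|17)=-1, (3|17)=-1; sign (−1)^0·-1^3·-1^1 = +1.
|Ram(53295, 85085)| = 4, even; anisotropic at {3, 5, 13, 19}.

[3, 5, 13, 19]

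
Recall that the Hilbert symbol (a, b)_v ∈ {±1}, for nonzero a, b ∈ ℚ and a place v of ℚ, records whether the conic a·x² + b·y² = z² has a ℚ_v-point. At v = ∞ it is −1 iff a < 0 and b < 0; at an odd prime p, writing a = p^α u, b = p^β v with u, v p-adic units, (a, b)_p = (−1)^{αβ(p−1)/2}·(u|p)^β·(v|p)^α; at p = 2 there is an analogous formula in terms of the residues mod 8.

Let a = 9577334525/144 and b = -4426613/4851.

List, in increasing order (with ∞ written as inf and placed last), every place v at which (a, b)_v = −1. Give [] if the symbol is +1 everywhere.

[11, 31]

(a, b) ≡ (3166061, -583) mod (ℚ^×)²; places V = {2, 3, 5, 7, 11, 17, 31, 41, 47, 53, ∞}.
(a,b)_53: α=1, u≡9; β=1, v≡40 (mod 53); (9|53)=+1, (40|53)=+1; sign (−1)^0·+1^1·+1^1 = +1.
(a,b)_3: α=-2, u≡2; β=-2, v≡2 (mod 3); (2|3)=-1, (2|3)=-1; sign (−1)^0·-1^-2·-1^-2 = +1.
(a,b)_17: α=0, u≡13; β=4, v≡11 (mod 17); (13|17)=+1, (11|17)=-1; sign (−1)^0·+1^4·-1^0 = +1.
(a,b)_∞: sgn(3166061)=+, sgn(-583)=−, so +1.
(a,b)_47: α=1, u≡21; β=0, v≡27 (mod 47); (21|47)=+1, (27|47)=+1; sign (−1)^0·+1^0·+1^1 = +1.
(a,b)_5: α=2, u≡4; β=0, v≡2 (mod 5); (4|5)=+1, (2|5)=-1; sign (−1)^0·+1^0·-1^2 = +1.
(a,b)_2: α=-4, β=0; u≡5, v≡1 (mod 8); ε(u)ε(v)=0·0, αω(v)=-4·0, βω(u)=0·1; sum ≡ 0  ⇒  +1.
(a,b)_7: α=0, u≡6; β=-2, v≡5 (mod 7); (6|7)=-1, (5|7)=-1; sign (−1)^0·-1^-2·-1^0 = +1.
(a,b)_41: α=1, u≡4; β=0, v≡31 (mod 41); (4|41)=+1, (31|41)=+1; sign (−1)^0·+1^0·+1^1 = +1.
(a,b)_11: α=2, u≡2; β=-1, v≡7 (mod 11); (2|11)=-1, (7|11)=-1; sign (−1)^0·-1^-1·-1^2 = -1.
(a,b)_31: α=1, u≡6; β=0, v≡29 (mod 31); (6|31)=-1, (29|31)=-1; sign (−1)^0·-1^0·-1^1 = -1.
Ram(3166061, -583) = {11, 31}; no ℚ_11-point on the conic.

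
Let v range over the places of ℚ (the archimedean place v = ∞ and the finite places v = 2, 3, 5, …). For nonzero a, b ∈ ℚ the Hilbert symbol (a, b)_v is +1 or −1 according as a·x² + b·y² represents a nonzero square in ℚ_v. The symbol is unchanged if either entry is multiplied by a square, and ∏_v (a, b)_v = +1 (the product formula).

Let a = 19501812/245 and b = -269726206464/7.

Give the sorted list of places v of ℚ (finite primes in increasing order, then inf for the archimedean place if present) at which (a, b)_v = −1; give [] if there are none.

[5, 7]

(a, b) ≡ (185, -3542) mod (ℚ^×)²; places V = {2, 3, 5, 7, 11, 13, 23, 37, ∞}.
(a,b)_23: α=0, u≡9; β=1, v≡22 (mod 23); (9|23)=+1, (22|23)=-1; sign (−1)^0·+1^1·-1^0 = +1.
(a,b)_7: α=-2, u≡3; β=-1, v≡6 (mod 7); (3|7)=-1, (6|7)=-1; sign (−1)^0·-1^-1·-1^-2 = -1.
(a,b)_37: α=1, u≡23; β=2, v≡27 (mod 37); (23|37)=-1, (27|37)=+1; sign (−1)^0·-1^2·+1^1 = +1.
(a,b)_∞: sgn(185)=+, sgn(-3542)=−, so +1.
(a,b)_5: α=-1, u≡3; β=0, v≡3 (mod 5); (3|5)=-1, (3|5)=-1; sign (−1)^0·-1^0·-1^-1 = -1.
(a,b)_2: α=2, β=9; u≡1, v≡5 (mod 8); ε(u)ε(v)=0·0, αω(v)=2·1, βω(u)=9·0; sum ≡ 0  ⇒  +1.
(a,b)_3: α=2, u≡2; β=2, v≡1 (mod 3); (2|3)=-1, (1|3)=+1; sign (−1)^0·-1^2·+1^2 = +1.
(a,b)_13: α=0, u≡4; β=2, v≡11 (mod 13); (4|13)=+1, (11|13)=-1; sign (−1)^0·+1^2·-1^0 = +1.
(a,b)_11: α=4, u≡4; β=1, v≡6 (mod 11); (4|11)=+1, (6|11)=-1; sign (−1)^0·+1^1·-1^4 = +1.
Ram(185, -3542) = {5, 7}; no ℚ_5-point on the conic.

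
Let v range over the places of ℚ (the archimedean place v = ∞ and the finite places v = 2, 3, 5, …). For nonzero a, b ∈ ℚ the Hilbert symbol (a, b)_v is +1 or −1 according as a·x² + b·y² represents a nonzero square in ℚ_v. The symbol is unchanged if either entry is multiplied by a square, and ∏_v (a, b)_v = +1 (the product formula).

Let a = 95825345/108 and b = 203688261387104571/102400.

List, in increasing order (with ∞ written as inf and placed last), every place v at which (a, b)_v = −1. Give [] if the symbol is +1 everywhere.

[2, 3, 11, 17]

(a, b) ≡ (19635, 51) mod (ℚ^×)²; places V = {2, 3, 5, 7, 11, 17, 19, ∞}.
(a,b)_2: α=-2, β=-12; u≡3, v≡3 (mod 8); ε(u)ε(v)=1·1, αω(v)=-2·1, βω(u)=-12·1; sum ≡ 1  ⇒  -1.
(a,b)_19: α=0, u≡12; β=2, v≡3 (mod 19); (12|19)=-1, (3|19)=-1; sign (−1)^0·-1^2·-1^0 = +1.
(a,b)_3: α=-3, u≡2; β=3, v≡2 (mod 3); (2|3)=-1, (2|3)=-1; sign (−1)^1·-1^3·-1^-3 = -1.
(a,b)_7: α=1, u≡3; β=4, v≡1 (mod 7); (3|7)=-1, (1|7)=+1; sign (−1)^0·-1^4·+1^1 = +1.
(a,b)_5: α=1, u≡3; β=-2, v≡1 (mod 5); (3|5)=-1, (1|5)=+1; sign (−1)^0·-1^-2·+1^1 = +1.
(a,b)_11: α=5, u≡5; β=6, v≡10 (mod 11); (5|11)=+1, (10|11)=-1; sign (−1)^0·+1^6·-1^5 = -1.
(a,b)_∞: sgn(19635)=+, sgn(51)=+, so +1.
(a,b)_17: α=1, u≡13; β=3, v≡10 (mod 17); (13|17)=+1, (10|17)=-1; sign (−1)^0·+1^3·-1^1 = -1.
|Ram(19635, 51)| = 4, even; anisotropic at {2, 3, 11, 17}.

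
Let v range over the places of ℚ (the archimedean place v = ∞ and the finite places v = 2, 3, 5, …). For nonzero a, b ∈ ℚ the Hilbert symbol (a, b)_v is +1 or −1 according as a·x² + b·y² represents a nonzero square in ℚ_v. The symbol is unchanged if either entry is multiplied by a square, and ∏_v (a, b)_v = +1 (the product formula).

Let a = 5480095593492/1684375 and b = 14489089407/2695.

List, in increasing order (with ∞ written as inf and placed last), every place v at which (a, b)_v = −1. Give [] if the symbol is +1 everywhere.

[11, 13, 23, 37]

Mod squares: a ≡ 11560835, b ≡ 13585. Check v ∈ {∞, 2, 3, 5, 7, 11, 13, 19, 23, 37}.
v=23: a=23^3·(≡9), b=23^2·(≡14) mod 23; (9|23)=+1, (14|23)=-1; (−1)^{3·2·11}·(+1)^2·(-1)^3 = -1.
v=13: a=13^1·(≡3), b=13^1·(≡6) mod 13; (3|13)=+1, (6|13)=-1; (−1)^{1·1·6}·(+1)^1·(-1)^1 = -1.
v=19: a=19^1·(≡5), b=19^1·(≡8) mod 19; (5|19)=+1, (8|19)=-1; (−1)^{1·1·9}·(+1)^1·(-1)^1 = +1.
v=37: a=37^3·(≡34), b=37^2·(≡6) mod 37; (34|37)=+1, (6|37)=-1; (−1)^{3·2·18}·(+1)^2·(-1)^3 = -1.
v=5: a=5^-5·(≡3), b=5^-1·(≡3) mod 5; (3|5)=-1, (3|5)=-1; (−1)^{-5·-1·2}·(-1)^-1·(-1)^-5 = +1.
v=7: a=7^-2·(≡6), b=7^-2·(≡5) mod 7; (6|7)=-1, (5|7)=-1; (−1)^{-2·-2·3}·(-1)^-2·(-1)^-2 = +1.
v=11: a=11^-1·(≡5), b=11^-1·(≡4) mod 11; (5|11)=+1, (4|11)=+1; (−1)^{-1·-1·5}·(+1)^-1·(+1)^-1 = -1.
v=2: v_2(a)=2, v_2(b)=0; units ≡ 3, 1 (mod 8); ε·ε+αω+βω = 1·0+2·0+0·1 ≡ 0  ⇒  (a,b)_2 = +1.
v=3: a=3^2·(≡2), b=3^4·(≡1) mod 3; (2|3)=-1, (1|3)=+1; (−1)^{2·4·1}·(-1)^4·(+1)^2 = +1.
v=∞: 11560835 > 0 and 13585 > 0  ⇒  (a,b)_∞ = +1.
(11560835, 13585 / ℚ) ramifies at {11, 13, 23, 37}: a division algebra.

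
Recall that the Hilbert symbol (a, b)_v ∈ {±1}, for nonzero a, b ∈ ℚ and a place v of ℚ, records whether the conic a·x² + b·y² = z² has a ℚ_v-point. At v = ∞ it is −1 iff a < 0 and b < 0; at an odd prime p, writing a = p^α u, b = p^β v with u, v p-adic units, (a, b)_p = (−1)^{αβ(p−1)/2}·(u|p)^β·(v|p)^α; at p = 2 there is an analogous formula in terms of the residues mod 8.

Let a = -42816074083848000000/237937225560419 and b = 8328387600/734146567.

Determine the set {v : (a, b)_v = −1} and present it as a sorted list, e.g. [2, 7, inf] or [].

[7, 11]

(a, b) ≡ (-22, 7) mod (ℚ^×)²; places V = {2, 3, 5, 7, 11, 13, 17, 19, ∞}.
(a,b)_∞: sgn(-22)=−, sgn(7)=+, so +1.
(a,b)_17: α=-4, u≡11; β=0, v≡11 (mod 17); (11|17)=-1, (11|17)=-1; sign (−1)^0·-1^0·-1^-4 = +1.
(a,b)_13: α=8, u≡4; β=4, v≡8 (mod 13); (4|13)=+1, (8|13)=-1; sign (−1)^0·+1^4·-1^8 = +1.
(a,b)_5: α=6, u≡2; β=2, v≡2 (mod 5); (2|5)=-1, (2|5)=-1; sign (−1)^0·-1^2·-1^6 = +1.
(a,b)_19: α=-2, u≡4; β=-2, v≡9 (mod 19); (4|19)=+1, (9|19)=+1; sign (−1)^0·+1^-2·+1^-2 = +1.
(a,b)_3: α=8, u≡2; β=6, v≡1 (mod 3); (2|3)=-1, (1|3)=+1; sign (−1)^0·-1^6·+1^8 = +1.
(a,b)_11: α=-5, u≡5; β=-2, v≡8 (mod 11); (5|11)=+1, (8|11)=-1; sign (−1)^0·+1^-2·-1^-5 = -1.
(a,b)_7: α=-2, u≡3; β=-5, v≡1 (mod 7); (3|7)=-1, (1|7)=+1; sign (−1)^0·-1^-5·+1^-2 = -1.
(a,b)_2: α=9, β=4; u≡5, v≡7 (mod 8); ε(u)ε(v)=0·1, αω(v)=9·0, βω(u)=4·1; sum ≡ 0  ⇒  +1.
Ram(-22, 7) = {7, 11}; no ℚ_7-point on the conic.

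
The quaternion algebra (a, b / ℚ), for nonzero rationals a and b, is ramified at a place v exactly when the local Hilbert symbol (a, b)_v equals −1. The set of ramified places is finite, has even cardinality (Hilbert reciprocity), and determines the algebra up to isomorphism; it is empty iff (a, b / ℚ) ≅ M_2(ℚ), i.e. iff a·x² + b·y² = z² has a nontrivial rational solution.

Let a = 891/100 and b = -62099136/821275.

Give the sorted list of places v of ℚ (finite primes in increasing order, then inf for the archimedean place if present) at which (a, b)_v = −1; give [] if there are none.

[2, 13]

(a, b) ≡ (11, -1001) mod (ℚ^×)²; places V = {2, 3, 5, 7, 11, 13, 19, ∞}.
(a,b)_13: α=0, u≡8; β=-1, v≡12 (mod 13); (8|13)=-1, (12|13)=+1; sign (−1)^0·-1^-1·+1^0 = -1.
(a,b)_2: α=-2, β=6; u≡3, v≡7 (mod 8); ε(u)ε(v)=1·1, αω(v)=-2·0, βω(u)=6·1; sum ≡ 1  ⇒  -1.
(a,b)_19: α=0, u≡11; β=-2, v≡6 (mod 19); (11|19)=+1, (6|19)=+1; sign (−1)^0·+1^-2·+1^0 = +1.
(a,b)_3: α=4, u≡2; β=6, v≡1 (mod 3); (2|3)=-1, (1|3)=+1; sign (−1)^0·-1^6·+1^4 = +1.
(a,b)_5: α=-2, u≡4; β=-2, v≡4 (mod 5); (4|5)=+1, (4|5)=+1; sign (−1)^0·+1^-2·+1^-2 = +1.
(a,b)_∞: sgn(11)=+, sgn(-1001)=−, so +1.
(a,b)_11: α=1, u≡4; β=3, v≡7 (mod 11); (4|11)=+1, (7|11)=-1; sign (−1)^1·+1^3·-1^1 = +1.
(a,b)_7: α=0, u≡1; β=-1, v≡4 (mod 7); (1|7)=+1, (4|7)=+1; sign (−1)^0·+1^-1·+1^0 = +1.
(11, -1001 / ℚ) ramifies at {2, 13}: a division algebra.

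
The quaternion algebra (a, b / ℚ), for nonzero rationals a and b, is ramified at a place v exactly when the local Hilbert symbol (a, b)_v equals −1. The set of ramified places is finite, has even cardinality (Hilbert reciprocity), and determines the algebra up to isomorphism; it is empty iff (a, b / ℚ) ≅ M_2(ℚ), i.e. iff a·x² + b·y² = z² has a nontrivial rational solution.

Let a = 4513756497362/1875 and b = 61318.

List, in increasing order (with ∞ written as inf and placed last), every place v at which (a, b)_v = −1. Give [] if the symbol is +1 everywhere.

(a, b) ≡ (6, 61318) mod (ℚ^×)²; places V = {2, 3, 5, 7, 23, 31, 43, ∞}.
(a,b)_7: α=4, u≡5; β=0, v≡5 (mod 7); (5|7)=-1, (5|7)=-1; sign (−1)^0·-1^0·-1^4 = +1.
(a,b)_23: α=2, u≡13; β=1, v≡21 (mod 23); (13|23)=+1, (21|23)=-1; sign (−1)^0·+1^1·-1^2 = +1.
(a,b)_5: α=-4, u≡4; β=0, v≡3 (mod 5); (4|5)=+1, (3|5)=-1; sign (−1)^0·+1^0·-1^-4 = +1.
(a,b)_3: α=-1, u≡2; β=0, v≡1 (mod 3); (2|3)=-1, (1|3)=+1; sign (−1)^0·-1^0·+1^-1 = +1.
(a,b)_∞: sgn(6)=+, sgn(61318)=+, so +1.
(a,b)_31: α=2, u≡23; β=1, v≡25 (mod 31); (23|31)=-1, (25|31)=+1; sign (−1)^0·-1^1·+1^2 = -1.
(a,b)_43: α=2, u≡24; β=1, v≡7 (mod 43); (24|43)=+1, (7|43)=-1; sign (−1)^0·+1^1·-1^2 = +1.
(a,b)_2: α=1, β=1; u≡3, v≡3 (mod 8); ε(u)ε(v)=1·1, αω(v)=1·1, βω(u)=1·1; sum ≡ 1  ⇒  -1.
(6, 61318 / ℚ) ramifies at {2, 31}: a division algebra.

[2, 31]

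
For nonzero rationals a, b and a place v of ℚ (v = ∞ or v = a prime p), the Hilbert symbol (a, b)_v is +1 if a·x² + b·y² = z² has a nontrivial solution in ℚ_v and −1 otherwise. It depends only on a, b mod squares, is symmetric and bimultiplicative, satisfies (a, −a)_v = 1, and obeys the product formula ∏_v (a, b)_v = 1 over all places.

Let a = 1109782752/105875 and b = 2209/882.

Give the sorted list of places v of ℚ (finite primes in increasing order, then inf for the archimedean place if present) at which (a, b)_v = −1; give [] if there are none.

[2, 3, 5, 13]

Mod squares: a ≡ 2730, b ≡ 2. Check v ∈ {∞, 2, 3, 5, 7, 11, 13, 23, 41, 47}.
v=5: a=5^-3·(≡1), b=5^0·(≡2) mod 5; (1|5)=+1, (2|5)=-1; (−1)^{-3·0·2}·(+1)^0·(-1)^-3 = -1.
v=13: a=13^1·(≡8), b=13^0·(≡7) mod 13; (8|13)=-1, (7|13)=-1; (−1)^{1·0·6}·(-1)^0·(-1)^1 = -1.
v=23: a=23^2·(≡2), b=23^0·(≡3) mod 23; (2|23)=+1, (3|23)=+1; (−1)^{2·0·11}·(+1)^0·(+1)^2 = +1.
v=∞: 2730 > 0 and 2 > 0  ⇒  (a,b)_∞ = +1.
v=47: a=47^0·(≡3), b=47^2·(≡17) mod 47; (3|47)=+1, (17|47)=+1; (−1)^{0·2·23}·(+1)^2·(+1)^0 = +1.
v=11: a=11^-2·(≡2), b=11^0·(≡10) mod 11; (2|11)=-1, (10|11)=-1; (−1)^{-2·0·5}·(-1)^0·(-1)^-2 = +1.
v=41: a=41^2·(≡26), b=41^0·(≡31) mod 41; (26|41)=-1, (31|41)=+1; (−1)^{2·0·20}·(-1)^0·(+1)^2 = +1.
v=2: v_2(a)=5, v_2(b)=-1; units ≡ 5, 1 (mod 8); ε·ε+αω+βω = 0·0+5·0+-1·1 ≡ 1  ⇒  (a,b)_2 = -1.
v=7: a=7^-1·(≡3), b=7^-2·(≡1) mod 7; (3|7)=-1, (1|7)=+1; (−1)^{-1·-2·3}·(-1)^-2·(+1)^-1 = +1.
v=3: a=3^1·(≡1), b=3^-2·(≡2) mod 3; (1|3)=+1, (2|3)=-1; (−1)^{1·-2·1}·(+1)^-2·(-1)^1 = -1.
(2730, 2 / ℚ) ramifies at {2, 3, 5, 13}: a division algebra.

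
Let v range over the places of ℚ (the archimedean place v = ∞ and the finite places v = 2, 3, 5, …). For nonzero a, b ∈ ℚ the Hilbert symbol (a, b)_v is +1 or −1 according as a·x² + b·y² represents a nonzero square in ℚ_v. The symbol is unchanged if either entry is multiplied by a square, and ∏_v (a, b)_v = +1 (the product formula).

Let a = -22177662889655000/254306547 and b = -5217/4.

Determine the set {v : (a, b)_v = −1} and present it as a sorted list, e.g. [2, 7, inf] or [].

[2, 3, 19, 29, 37, 43, 47, inf]

(a, b) ≡ (-3213765906, -5217) mod (ℚ^×)²; places V = {2, 3, 5, 7, 11, 13, 19, 29, 31, 37, 43, 47, ∞}.
(a,b)_7: α=2, u≡6; β=0, v≡3 (mod 7); (6|7)=-1, (3|7)=-1; sign (−1)^0·-1^0·-1^2 = +1.
(a,b)_13: α=3, u≡3; β=0, v≡12 (mod 13); (3|13)=+1, (12|13)=+1; sign (−1)^0·+1^0·+1^3 = +1.
(a,b)_3: α=-7, u≡1; β=1, v≡1 (mod 3); (1|3)=+1, (1|3)=+1; sign (−1)^1·+1^1·+1^-7 = -1.
(a,b)_31: α=-2, u≡18; β=0, v≡21 (mod 31); (18|31)=+1, (21|31)=-1; sign (−1)^0·+1^0·-1^-2 = +1.
(a,b)_47: α=1, u≡41; β=1, v≡31 (mod 47); (41|47)=-1, (31|47)=-1; sign (−1)^1·-1^1·-1^1 = -1.
(a,b)_11: α=-2, u≡3; β=0, v≡2 (mod 11); (3|11)=+1, (2|11)=-1; sign (−1)^0·+1^0·-1^-2 = +1.
(a,b)_5: α=4, u≡1; β=0, v≡2 (mod 5); (1|5)=+1, (2|5)=-1; sign (−1)^0·+1^0·-1^4 = +1.
(a,b)_2: α=3, β=-2; u≡7, v≡7 (mod 8); ε(u)ε(v)=1·1, αω(v)=3·0, βω(u)=-2·0; sum ≡ 1  ⇒  -1.
(a,b)_37: α=1, u≡29; β=1, v≡11 (mod 37); (29|37)=-1, (11|37)=+1; sign (−1)^0·-1^1·+1^1 = -1.
(a,b)_29: α=1, u≡23; β=0, v≡8 (mod 29); (23|29)=+1, (8|29)=-1; sign (−1)^0·+1^0·-1^1 = -1.
(a,b)_∞: sgn(-3213765906)=−, sgn(-5217)=−, so -1.
(a,b)_43: α=1, u≡35; β=0, v≡18 (mod 43); (35|43)=+1, (18|43)=-1; sign (−1)^0·+1^0·-1^1 = -1.
(a,b)_19: α=1, u≡9; β=0, v≡2 (mod 19); (9|19)=+1, (2|19)=-1; sign (−1)^0·+1^0·-1^1 = -1.
Ram(-3213765906, -5217) = {2, 3, 19, 29, 37, 43, 47, ∞}; no ℚ_2-point on the conic.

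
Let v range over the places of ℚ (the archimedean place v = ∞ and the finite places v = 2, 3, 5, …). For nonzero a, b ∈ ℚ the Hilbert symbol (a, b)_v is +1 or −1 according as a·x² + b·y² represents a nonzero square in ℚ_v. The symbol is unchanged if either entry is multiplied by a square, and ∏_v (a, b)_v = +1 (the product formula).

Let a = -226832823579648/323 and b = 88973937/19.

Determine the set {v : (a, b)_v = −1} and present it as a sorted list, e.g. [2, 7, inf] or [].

[13, 17, 23, 37]

Mod squares: a ≡ -98798271, b ≡ 1111443. Check v ∈ {∞, 2, 3, 11, 13, 17, 19, 23, 31, 37}.
v=37: a=37^2·(≡19), b=37^1·(≡31) mod 37; (19|37)=-1, (31|37)=-1; (−1)^{2·1·18}·(-1)^1·(-1)^2 = -1.
v=17: a=17^-1·(≡8), b=17^1·(≡11) mod 17; (8|17)=+1, (11|17)=-1; (−1)^{-1·1·8}·(+1)^1·(-1)^-1 = -1.
v=13: a=13^1·(≡2), b=13^2·(≡2) mod 13; (2|13)=-1, (2|13)=-1; (−1)^{1·2·6}·(-1)^2·(-1)^1 = -1.
v=2: v_2(a)=10, v_2(b)=0; units ≡ 1, 3 (mod 8); ε·ε+αω+βω = 0·1+10·1+0·0 ≡ 0  ⇒  (a,b)_2 = +1.
v=3: a=3^1·(≡1), b=3^3·(≡2) mod 3; (1|3)=+1, (2|3)=-1; (−1)^{1·3·1}·(+1)^3·(-1)^1 = +1.
v=∞: -98798271 < 0 and 1111443 > 0  ⇒  (a,b)_∞ = +1.
v=11: a=11^1·(≡4), b=11^0·(≡1) mod 11; (4|11)=+1, (1|11)=+1; (−1)^{1·0·5}·(+1)^0·(+1)^1 = +1.
v=23: a=23^3·(≡16), b=23^0·(≡17) mod 23; (16|23)=+1, (17|23)=-1; (−1)^{3·0·11}·(+1)^0·(-1)^3 = -1.
v=31: a=31^1·(≡5), b=31^1·(≡11) mod 31; (5|31)=+1, (11|31)=-1; (−1)^{1·1·15}·(+1)^1·(-1)^1 = +1.
v=19: a=19^-1·(≡7), b=19^-1·(≡15) mod 19; (7|19)=+1, (15|19)=-1; (−1)^{-1·-1·9}·(+1)^-1·(-1)^-1 = +1.
(-98798271, 1111443 / ℚ) ramifies at {13, 17, 23, 37}: a division algebra.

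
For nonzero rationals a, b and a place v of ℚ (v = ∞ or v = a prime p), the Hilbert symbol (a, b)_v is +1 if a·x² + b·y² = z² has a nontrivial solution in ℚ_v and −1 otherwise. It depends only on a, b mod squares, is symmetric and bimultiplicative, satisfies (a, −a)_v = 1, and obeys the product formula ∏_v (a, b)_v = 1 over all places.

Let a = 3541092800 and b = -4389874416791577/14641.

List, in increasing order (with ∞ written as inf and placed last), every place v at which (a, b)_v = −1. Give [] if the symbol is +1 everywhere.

Mod squares: a ≡ 47, b ≡ -217. Check v ∈ {∞, 2, 3, 5, 7, 11, 31, 47}.
v=7: a=7^2·(≡5), b=7^7·(≡4) mod 7; (5|7)=-1, (4|7)=+1; (−1)^{2·7·3}·(-1)^7·(+1)^2 = -1.
v=11: a=11^0·(≡3), b=11^-4·(≡1) mod 11; (3|11)=+1, (1|11)=+1; (−1)^{0·-4·5}·(+1)^-4·(+1)^0 = +1.
v=3: a=3^0·(≡2), b=3^4·(≡2) mod 3; (2|3)=-1, (2|3)=-1; (−1)^{0·4·1}·(-1)^4·(-1)^0 = +1.
v=5: a=5^2·(≡2), b=5^0·(≡3) mod 5; (2|5)=-1, (3|5)=-1; (−1)^{2·0·2}·(-1)^0·(-1)^2 = +1.
v=∞: 47 > 0 and -217 < 0  ⇒  (a,b)_∞ = +1.
v=31: a=31^2·(≡16), b=31^3·(≡30) mod 31; (16|31)=+1, (30|31)=-1; (−1)^{2·3·15}·(+1)^3·(-1)^2 = +1.
v=2: v_2(a)=6, v_2(b)=0; units ≡ 7, 7 (mod 8); ε·ε+αω+βω = 1·1+6·0+0·0 ≡ 1  ⇒  (a,b)_2 = -1.
v=47: a=47^1·(≡37), b=47^2·(≡7) mod 47; (37|47)=+1, (7|47)=+1; (−1)^{1·2·23}·(+1)^2·(+1)^1 = +1.
Ram(47, -217) = {2, 7}; no ℚ_2-point on the conic.

[2, 7]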